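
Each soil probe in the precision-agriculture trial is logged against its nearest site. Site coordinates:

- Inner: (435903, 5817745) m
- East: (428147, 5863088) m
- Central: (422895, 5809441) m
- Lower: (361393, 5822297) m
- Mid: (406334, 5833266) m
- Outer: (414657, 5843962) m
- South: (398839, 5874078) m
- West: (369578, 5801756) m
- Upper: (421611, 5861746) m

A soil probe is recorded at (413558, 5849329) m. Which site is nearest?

Outer

Squared distances to each site:
Inner: 1496848081.000; East: 402149002.000; Central: 1678232113.000; Lower: 3451916249.000; Mid: 310206145.000; Outer: 30012490.000; South: 829161962.000; West: 4197430729.000; Upper: 219032698.000.
Minimum at Outer.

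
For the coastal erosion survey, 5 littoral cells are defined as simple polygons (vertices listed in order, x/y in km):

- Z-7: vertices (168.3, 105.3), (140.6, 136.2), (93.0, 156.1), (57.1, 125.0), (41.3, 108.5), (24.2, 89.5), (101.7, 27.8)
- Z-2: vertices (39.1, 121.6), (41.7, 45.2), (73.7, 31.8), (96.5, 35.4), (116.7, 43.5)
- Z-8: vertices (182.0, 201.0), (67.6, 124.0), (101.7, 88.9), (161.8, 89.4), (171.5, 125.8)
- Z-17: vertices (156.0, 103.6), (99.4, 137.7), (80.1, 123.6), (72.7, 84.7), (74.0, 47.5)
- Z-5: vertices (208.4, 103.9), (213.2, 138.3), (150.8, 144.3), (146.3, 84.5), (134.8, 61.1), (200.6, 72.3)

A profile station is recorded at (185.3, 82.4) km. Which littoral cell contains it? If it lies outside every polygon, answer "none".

Z-5

Cast a ray rightward from (185.3, 82.4). For each polygon, the edges (by vertex number in listed order) whose endpoints lie on opposite sides of y = 82.4, where each meets that height, and whether that is right or left of the point:
Z-7: 6–7 at x≈33.12 (left), 7–1 at x≈148.62 (left) → 0 crossings.
Z-2: 1–2 at x≈40.43 (left), 5–1 at x≈78.05 (left) → 0 crossings.
Z-8: no edge straddles that height → 0 crossings.
Z-17: 4–5 at x≈72.78 (left), 5–1 at x≈125.01 (left) → 0 crossings.
Z-5: 4–5 at x≈145.27 (left), 6–1 at x≈203.09 (right) → 1 crossing.
Only Z-5 has an odd count, so the point is inside Z-5.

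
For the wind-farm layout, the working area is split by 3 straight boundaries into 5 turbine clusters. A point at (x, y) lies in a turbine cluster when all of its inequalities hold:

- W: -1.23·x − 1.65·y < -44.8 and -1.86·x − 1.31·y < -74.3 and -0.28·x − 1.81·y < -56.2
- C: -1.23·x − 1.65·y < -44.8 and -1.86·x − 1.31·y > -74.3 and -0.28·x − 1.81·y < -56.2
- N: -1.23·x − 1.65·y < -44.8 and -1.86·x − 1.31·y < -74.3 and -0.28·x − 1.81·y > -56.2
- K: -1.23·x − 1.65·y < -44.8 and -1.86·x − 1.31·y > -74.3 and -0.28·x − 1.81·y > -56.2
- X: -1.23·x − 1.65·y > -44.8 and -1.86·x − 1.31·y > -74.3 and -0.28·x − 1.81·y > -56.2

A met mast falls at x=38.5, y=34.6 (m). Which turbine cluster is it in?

-1.23·38.5 − 1.65·34.6 = -104.445, which is < -44.8
-1.86·38.5 − 1.31·34.6 = -116.936, which is < -74.3
-0.28·38.5 − 1.81·34.6 = -73.406, which is < -56.2
This sign pattern matches W.

W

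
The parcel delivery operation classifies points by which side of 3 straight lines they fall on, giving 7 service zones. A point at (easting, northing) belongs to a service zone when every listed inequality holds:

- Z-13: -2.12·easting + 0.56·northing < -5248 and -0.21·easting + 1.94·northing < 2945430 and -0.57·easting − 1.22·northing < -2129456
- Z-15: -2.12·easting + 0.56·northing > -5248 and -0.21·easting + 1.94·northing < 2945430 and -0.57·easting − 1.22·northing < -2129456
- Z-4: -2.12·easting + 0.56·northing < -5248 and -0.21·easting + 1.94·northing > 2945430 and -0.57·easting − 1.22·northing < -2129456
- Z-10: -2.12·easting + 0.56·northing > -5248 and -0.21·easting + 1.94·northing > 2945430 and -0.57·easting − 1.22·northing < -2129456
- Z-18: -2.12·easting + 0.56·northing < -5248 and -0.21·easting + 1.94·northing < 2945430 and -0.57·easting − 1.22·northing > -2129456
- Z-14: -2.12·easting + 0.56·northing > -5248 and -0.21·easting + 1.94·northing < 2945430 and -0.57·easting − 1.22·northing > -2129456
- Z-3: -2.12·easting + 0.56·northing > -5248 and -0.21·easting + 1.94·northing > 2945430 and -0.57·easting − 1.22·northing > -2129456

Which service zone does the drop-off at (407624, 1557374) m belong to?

Z-15

-2.12·407624 + 0.56·1557374 = 7966.560, which is > -5248
-0.21·407624 + 1.94·1557374 = 2935704.520, which is < 2945430
-0.57·407624 − 1.22·1557374 = -2132341.960, which is < -2129456
This sign pattern matches Z-15.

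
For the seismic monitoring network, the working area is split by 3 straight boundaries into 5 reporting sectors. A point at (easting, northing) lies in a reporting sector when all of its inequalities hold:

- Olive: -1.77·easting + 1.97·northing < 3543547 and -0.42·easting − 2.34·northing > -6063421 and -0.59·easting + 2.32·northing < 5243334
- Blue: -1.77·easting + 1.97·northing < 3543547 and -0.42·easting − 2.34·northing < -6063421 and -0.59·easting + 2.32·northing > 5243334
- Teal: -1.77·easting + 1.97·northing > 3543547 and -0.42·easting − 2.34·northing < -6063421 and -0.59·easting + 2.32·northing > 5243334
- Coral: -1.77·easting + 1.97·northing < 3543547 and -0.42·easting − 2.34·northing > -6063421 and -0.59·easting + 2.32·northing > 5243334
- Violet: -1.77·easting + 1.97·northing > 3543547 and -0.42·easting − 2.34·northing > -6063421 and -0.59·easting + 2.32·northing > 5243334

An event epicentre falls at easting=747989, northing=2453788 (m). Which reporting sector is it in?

-1.77·747989 + 1.97·2453788 = 3510021.830, which is < 3543547
-0.42·747989 − 2.34·2453788 = -6056019.300, which is > -6063421
-0.59·747989 + 2.32·2453788 = 5251474.650, which is > 5243334
This sign pattern matches Coral.

Coral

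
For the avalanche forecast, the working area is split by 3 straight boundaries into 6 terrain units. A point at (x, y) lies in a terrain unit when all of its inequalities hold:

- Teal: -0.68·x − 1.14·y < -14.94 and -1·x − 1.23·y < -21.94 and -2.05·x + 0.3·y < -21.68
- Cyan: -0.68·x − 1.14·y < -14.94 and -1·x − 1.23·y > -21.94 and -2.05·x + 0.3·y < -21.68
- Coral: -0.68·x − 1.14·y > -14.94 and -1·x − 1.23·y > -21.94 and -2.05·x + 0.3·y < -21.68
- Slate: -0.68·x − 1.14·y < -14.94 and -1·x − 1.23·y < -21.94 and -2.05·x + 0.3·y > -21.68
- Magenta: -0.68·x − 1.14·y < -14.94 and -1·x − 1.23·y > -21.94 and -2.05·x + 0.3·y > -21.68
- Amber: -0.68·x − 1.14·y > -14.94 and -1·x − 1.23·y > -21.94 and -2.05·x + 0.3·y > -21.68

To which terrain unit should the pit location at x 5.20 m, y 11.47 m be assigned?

-0.68·5.20 − 1.14·11.47 = -16.612, which is < -14.94
-1·5.20 − 1.23·11.47 = -19.308, which is > -21.94
-2.05·5.20 + 0.3·11.47 = -7.219, which is > -21.68
This sign pattern matches Magenta.

Magenta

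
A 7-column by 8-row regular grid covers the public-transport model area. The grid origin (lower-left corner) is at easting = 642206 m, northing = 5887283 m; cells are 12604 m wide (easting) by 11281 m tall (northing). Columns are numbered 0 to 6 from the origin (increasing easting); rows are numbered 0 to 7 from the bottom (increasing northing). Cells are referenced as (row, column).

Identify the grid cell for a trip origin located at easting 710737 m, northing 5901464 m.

Column index: ⌊(710737 − 642206) / 12604⌋ = ⌊5.437⌋ = 5
Row offset from origin: ⌊(5901464 − 5887283) / 11281⌋ = ⌊1.257⌋ = 1 → row 1

(1, 5)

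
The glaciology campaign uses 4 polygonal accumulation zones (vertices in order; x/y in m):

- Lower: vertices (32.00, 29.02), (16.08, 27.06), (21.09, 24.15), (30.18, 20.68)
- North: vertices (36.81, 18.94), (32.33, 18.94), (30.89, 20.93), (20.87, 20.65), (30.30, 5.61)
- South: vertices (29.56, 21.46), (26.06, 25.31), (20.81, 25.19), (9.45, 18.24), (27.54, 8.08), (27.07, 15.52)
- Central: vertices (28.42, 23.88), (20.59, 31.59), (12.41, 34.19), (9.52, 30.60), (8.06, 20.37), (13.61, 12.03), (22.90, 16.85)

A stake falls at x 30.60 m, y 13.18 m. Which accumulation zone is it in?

North

Cast a ray rightward from (30.60, 13.18). For each polygon, the edges (by vertex number in listed order) whose endpoints lie on opposite sides of y = 13.18, where each meets that height, and whether that is right or left of the point:
Lower: no edge straddles that height → 0 crossings.
North: 4–5 at x≈25.554 (left), 5–1 at x≈33.997 (right) → 1 crossing.
South: 4–5 at x≈18.459 (left), 5–6 at x≈27.218 (left) → 0 crossings.
Central: 5–6 at x≈12.845 (left), 6–7 at x≈15.826 (left) → 0 crossings.
Only North has an odd count, so the point is inside North.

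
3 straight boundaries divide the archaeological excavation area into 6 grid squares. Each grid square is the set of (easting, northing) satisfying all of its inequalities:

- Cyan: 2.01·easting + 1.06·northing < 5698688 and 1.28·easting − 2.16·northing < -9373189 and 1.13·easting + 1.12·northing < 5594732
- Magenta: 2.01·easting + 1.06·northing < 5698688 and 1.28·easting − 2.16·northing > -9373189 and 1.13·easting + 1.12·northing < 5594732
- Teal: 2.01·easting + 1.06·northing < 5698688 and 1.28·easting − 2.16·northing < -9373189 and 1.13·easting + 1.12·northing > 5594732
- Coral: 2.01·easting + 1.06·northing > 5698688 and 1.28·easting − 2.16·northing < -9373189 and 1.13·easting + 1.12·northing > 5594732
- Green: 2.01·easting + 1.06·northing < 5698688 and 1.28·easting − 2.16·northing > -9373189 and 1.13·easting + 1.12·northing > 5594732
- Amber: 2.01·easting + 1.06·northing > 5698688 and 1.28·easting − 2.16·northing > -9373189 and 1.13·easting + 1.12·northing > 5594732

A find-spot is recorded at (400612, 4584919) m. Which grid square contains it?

2.01·400612 + 1.06·4584919 = 5665244.260, which is < 5698688
1.28·400612 − 2.16·4584919 = -9390641.680, which is < -9373189
1.13·400612 + 1.12·4584919 = 5587800.840, which is < 5594732
This sign pattern matches Cyan.

Cyan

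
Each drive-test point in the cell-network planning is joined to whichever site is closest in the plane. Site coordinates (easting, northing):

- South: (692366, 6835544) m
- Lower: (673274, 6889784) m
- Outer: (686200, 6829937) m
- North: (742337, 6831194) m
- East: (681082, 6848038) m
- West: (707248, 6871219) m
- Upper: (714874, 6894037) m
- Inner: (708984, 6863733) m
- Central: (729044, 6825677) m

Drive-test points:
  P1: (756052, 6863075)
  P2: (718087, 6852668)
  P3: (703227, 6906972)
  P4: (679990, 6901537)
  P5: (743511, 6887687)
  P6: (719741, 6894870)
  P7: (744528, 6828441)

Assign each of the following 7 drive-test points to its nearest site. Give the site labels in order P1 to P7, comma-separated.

North, Inner, Upper, Lower, Upper, Upper, North

P1 → North (d²=1204499386.00)
P2 → Inner (d²=205298834.00)
P3 → Upper (d²=302966834.00)
P4 → Lower (d²=183237665.00)
P5 → Upper (d²=860400269.00)
P6 → Upper (d²=24381578.00)
P7 → North (d²=12379490.00)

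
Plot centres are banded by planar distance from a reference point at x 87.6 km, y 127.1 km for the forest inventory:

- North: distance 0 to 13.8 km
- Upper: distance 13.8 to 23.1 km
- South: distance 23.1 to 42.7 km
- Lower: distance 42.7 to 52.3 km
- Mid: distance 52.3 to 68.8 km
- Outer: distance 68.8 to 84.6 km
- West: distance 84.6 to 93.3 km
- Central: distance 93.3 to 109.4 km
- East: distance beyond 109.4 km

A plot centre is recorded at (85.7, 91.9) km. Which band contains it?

Distance = √((85.7−87.6)² + (91.9−127.1)²) = √(3.610 + 1239.040) = 35.251 km.
23.1 ≤ 35.251 < 42.7 → South.

South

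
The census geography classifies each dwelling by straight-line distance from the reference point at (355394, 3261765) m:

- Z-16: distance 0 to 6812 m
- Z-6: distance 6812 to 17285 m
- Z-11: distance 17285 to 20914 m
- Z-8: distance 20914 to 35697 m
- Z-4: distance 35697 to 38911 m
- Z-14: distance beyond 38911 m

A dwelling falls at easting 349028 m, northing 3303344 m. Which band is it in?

Z-14

Distance = √((349028−355394)² + (3303344−3261765)²) = √(40525956.000 + 1728813241.000) = 42063.514 m.
38911 ≤ 42063.514 < ∞ → Z-14.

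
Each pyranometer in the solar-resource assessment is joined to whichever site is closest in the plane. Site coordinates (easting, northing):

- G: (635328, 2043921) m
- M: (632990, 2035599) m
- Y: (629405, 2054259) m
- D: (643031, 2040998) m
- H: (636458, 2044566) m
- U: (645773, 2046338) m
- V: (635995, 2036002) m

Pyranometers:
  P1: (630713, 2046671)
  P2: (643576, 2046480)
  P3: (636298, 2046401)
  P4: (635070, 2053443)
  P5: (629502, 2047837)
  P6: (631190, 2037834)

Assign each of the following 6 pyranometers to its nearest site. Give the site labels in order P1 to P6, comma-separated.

G, U, H, Y, Y, M

P1 → G (d²=28860725.00)
P2 → U (d²=4846973.00)
P3 → H (d²=3392825.00)
P4 → Y (d²=32758081.00)
P5 → Y (d²=41251493.00)
P6 → M (d²=8235225.00)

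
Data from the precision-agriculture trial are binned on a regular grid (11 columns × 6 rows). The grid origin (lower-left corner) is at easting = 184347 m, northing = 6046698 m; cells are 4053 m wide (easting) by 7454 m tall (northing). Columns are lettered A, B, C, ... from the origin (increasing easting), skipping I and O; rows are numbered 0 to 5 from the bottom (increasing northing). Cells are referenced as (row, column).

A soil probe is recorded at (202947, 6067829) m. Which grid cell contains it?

(2, E)

Column index: ⌊(202947 − 184347) / 4053⌋ = ⌊4.589⌋ = 4 → column E
Row offset from origin: ⌊(6067829 − 6046698) / 7454⌋ = ⌊2.835⌋ = 2 → row 2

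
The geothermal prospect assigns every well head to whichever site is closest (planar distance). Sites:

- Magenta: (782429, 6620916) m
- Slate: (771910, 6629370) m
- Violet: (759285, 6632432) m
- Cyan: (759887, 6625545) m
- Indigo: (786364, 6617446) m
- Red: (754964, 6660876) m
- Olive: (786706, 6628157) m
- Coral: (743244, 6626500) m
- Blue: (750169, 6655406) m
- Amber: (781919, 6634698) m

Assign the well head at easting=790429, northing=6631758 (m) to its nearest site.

Olive

Squared distances to each site:
Magenta: 181548964.000; Slate: 348655905.000; Violet: 970403012.000; Cyan: 971415133.000; Indigo: 221357569.000; Red: 2105624149.000; Olive: 26827930.000; Coral: 2254070789.000; Blue: 2180095504.000; Amber: 81063700.000.
Minimum at Olive.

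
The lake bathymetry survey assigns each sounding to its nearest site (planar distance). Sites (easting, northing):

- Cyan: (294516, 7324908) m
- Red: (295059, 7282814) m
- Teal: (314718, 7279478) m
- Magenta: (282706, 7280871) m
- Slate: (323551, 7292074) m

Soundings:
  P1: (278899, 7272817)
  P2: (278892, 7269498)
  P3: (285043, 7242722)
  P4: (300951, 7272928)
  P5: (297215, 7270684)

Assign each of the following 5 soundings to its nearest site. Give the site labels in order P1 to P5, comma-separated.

P1 → Magenta (d²=79360165.00)
P2 → Magenta (d²=143891725.00)
P3 → Magenta (d²=1460807770.00)
P4 → Red (d²=132448660.00)
P5 → Red (d²=151785236.00)

Magenta, Magenta, Magenta, Red, Red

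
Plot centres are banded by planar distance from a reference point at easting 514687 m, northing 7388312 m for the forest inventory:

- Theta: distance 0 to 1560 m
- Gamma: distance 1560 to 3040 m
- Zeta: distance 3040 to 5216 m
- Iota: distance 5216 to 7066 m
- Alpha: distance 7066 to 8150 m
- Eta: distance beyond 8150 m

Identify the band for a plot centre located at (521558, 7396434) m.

Distance = √((521558−514687)² + (7396434−7388312)²) = √(47210641.000 + 65966884.000) = 10638.493 m.
8150 ≤ 10638.493 < ∞ → Eta.

Eta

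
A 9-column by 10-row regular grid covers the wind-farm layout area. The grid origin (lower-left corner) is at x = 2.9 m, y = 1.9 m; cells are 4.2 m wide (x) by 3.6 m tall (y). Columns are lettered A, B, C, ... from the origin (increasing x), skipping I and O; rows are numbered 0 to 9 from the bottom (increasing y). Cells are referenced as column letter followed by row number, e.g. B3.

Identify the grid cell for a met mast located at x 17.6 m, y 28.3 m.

Column index: ⌊(17.6 − 2.9) / 4.2⌋ = ⌊3.500⌋ = 3 → column D
Row offset from origin: ⌊(28.3 − 1.9) / 3.6⌋ = ⌊7.333⌋ = 7 → row 7

D7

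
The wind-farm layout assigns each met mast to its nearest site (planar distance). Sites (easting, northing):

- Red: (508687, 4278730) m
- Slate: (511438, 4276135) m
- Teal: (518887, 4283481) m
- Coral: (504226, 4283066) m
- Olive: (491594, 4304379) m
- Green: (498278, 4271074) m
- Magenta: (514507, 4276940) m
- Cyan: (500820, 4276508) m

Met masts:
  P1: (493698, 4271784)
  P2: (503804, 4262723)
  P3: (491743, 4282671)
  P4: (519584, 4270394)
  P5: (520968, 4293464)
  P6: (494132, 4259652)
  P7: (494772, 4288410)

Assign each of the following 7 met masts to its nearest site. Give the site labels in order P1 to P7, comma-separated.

P1 → Green (d²=21480500.00)
P2 → Green (d²=100275877.00)
P3 → Cyan (d²=120374498.00)
P4 → Magenta (d²=68626045.00)
P5 → Teal (d²=103990850.00)
P6 → Green (d²=147651400.00)
P7 → Coral (d²=117936452.00)

Green, Green, Cyan, Magenta, Teal, Green, Coral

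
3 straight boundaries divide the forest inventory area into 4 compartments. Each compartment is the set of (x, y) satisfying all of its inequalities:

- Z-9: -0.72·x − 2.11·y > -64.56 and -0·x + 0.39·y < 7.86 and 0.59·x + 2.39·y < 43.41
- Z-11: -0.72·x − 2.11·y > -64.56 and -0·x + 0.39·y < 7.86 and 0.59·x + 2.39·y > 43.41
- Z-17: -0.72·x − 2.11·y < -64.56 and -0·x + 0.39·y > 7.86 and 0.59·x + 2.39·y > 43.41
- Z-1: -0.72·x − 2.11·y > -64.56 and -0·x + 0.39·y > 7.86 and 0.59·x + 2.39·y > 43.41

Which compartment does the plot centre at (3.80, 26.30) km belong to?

Z-1

-0.72·3.80 − 2.11·26.30 = -58.229, which is > -64.56
-0·3.80 + 0.39·26.30 = 10.257, which is > 7.86
0.59·3.80 + 2.39·26.30 = 65.099, which is > 43.41
This sign pattern matches Z-1.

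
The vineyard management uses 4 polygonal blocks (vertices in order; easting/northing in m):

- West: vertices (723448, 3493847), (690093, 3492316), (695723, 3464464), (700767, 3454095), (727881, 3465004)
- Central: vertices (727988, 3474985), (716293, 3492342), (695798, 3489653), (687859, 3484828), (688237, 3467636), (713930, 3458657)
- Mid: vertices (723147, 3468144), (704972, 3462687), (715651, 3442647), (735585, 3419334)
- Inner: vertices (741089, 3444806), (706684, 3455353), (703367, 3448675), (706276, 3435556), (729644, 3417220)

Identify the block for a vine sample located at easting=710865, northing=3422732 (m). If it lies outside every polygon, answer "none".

Cast a ray rightward from (710865, 3422732). For each polygon, the edges (by vertex number in listed order) whose endpoints lie on opposite sides of northing = 3422732, where each meets that height, and whether that is right or left of the point:
West: no edge straddles that height → 0 crossings.
Central: no edge straddles that height → 0 crossings.
Mid: 3–4 at easting≈732679.5 (right), 4–1 at easting≈734719.1 (right) → 2 crossings.
Inner: 4–5 at easting≈722619.3 (right), 5–1 at easting≈731930.8 (right) → 2 crossings.
All counts are even, so the point lies outside every listed polygon.

none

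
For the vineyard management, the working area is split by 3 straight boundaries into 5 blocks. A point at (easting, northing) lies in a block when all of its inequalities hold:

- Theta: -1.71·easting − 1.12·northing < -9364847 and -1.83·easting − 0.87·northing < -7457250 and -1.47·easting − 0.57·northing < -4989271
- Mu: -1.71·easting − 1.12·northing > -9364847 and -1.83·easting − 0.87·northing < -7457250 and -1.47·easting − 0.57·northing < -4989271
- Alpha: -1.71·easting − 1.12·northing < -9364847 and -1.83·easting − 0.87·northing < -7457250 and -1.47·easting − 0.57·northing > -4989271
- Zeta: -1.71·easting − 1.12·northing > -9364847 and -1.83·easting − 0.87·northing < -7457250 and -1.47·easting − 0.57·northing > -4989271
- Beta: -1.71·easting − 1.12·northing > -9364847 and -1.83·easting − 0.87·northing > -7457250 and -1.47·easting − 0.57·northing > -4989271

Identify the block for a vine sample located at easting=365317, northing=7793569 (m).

Beta

-1.71·365317 − 1.12·7793569 = -9353489.350, which is > -9364847
-1.83·365317 − 0.87·7793569 = -7448935.140, which is > -7457250
-1.47·365317 − 0.57·7793569 = -4979350.320, which is > -4989271
This sign pattern matches Beta.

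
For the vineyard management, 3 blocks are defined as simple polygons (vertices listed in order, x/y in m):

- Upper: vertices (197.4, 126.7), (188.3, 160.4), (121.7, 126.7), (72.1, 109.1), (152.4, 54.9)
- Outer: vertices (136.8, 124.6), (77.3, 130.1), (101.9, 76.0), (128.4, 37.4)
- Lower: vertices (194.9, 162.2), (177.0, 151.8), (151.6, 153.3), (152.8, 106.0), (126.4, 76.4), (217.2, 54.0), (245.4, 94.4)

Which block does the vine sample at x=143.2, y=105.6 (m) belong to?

Cast a ray rightward from (143.2, 105.6). For each polygon, the edges (by vertex number in listed order) whose endpoints lie on opposite sides of y = 105.6, where each meets that height, and whether that is right or left of the point:
Upper: 4–5 at x≈77.29 (left), 5–1 at x≈184.18 (right) → 1 crossing.
Outer: 2–3 at x≈88.44 (left), 4–1 at x≈134.97 (left) → 0 crossings.
Lower: 4–5 at x≈152.44 (right), 7–1 at x≈237.06 (right) → 2 crossings.
Only Upper has an odd count, so the point is inside Upper.

Upper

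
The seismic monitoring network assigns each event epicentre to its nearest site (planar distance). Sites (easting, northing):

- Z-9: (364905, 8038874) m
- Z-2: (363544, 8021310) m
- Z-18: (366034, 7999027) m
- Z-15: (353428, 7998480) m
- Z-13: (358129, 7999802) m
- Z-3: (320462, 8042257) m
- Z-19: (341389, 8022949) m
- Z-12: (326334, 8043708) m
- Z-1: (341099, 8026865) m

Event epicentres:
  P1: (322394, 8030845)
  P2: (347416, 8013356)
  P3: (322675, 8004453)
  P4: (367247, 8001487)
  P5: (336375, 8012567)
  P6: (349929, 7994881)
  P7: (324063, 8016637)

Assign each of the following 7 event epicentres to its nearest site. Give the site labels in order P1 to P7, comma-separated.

Z-3, Z-19, Z-19, Z-18, Z-19, Z-15, Z-19

P1 → Z-3 (d²=133966368.00)
P2 → Z-19 (d²=128350378.00)
P3 → Z-19 (d²=692315812.00)
P4 → Z-18 (d²=7522969.00)
P5 → Z-19 (d²=132926120.00)
P6 → Z-15 (d²=25195802.00)
P7 → Z-19 (d²=340031620.00)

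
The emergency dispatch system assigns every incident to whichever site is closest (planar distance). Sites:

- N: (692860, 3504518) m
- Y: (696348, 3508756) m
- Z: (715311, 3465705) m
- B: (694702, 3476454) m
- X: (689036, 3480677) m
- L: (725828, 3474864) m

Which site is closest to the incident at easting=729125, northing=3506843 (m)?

L

Squared distances to each site:
N: 1320555850.000; Y: 1077991298.000; Z: 1883161640.000; B: 2108434250.000; X: 2291787477.000; L: 1033526650.000.
Minimum at L.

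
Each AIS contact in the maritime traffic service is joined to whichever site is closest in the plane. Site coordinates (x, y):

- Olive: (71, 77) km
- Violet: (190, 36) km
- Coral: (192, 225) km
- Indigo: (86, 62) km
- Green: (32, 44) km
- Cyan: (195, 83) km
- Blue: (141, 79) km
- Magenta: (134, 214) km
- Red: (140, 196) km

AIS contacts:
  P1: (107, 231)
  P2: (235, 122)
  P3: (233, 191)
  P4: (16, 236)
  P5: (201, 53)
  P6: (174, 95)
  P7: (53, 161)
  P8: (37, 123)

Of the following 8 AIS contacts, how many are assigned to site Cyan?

P1 → Magenta
P2 → Cyan
P3 → Coral
P4 → Magenta
P5 → Violet
P6 → Cyan
P7 → Olive
P8 → Olive
2 of the 8 go to Cyan.

2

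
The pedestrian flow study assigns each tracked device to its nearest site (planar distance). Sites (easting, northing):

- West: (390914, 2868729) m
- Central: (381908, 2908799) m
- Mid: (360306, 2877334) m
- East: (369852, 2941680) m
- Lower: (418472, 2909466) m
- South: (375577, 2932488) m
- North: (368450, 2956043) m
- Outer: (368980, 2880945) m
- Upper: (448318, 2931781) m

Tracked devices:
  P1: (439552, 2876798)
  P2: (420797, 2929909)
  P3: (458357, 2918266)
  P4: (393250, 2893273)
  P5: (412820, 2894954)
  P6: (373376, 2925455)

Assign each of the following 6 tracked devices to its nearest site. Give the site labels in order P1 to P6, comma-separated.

P1 → Lower (d²=1511564624.00)
P2 → Lower (d²=423321874.00)
P3 → Upper (d²=283436746.00)
P4 → Central (d²=369697640.00)
P5 → Lower (d²=242543248.00)
P6 → South (d²=54307490.00)

Lower, Lower, Upper, Central, Lower, South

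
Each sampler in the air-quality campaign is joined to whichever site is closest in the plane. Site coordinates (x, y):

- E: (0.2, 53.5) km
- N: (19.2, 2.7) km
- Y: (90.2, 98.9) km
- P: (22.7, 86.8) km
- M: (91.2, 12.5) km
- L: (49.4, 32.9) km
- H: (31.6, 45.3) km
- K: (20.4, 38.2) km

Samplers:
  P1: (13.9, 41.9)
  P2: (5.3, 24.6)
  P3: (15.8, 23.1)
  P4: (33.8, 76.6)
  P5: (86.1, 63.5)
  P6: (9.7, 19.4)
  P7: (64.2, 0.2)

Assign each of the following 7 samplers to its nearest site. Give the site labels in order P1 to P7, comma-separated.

P1 → K (d²=55.94)
P2 → K (d²=412.97)
P3 → K (d²=249.17)
P4 → P (d²=227.25)
P5 → Y (d²=1269.97)
P6 → N (d²=369.14)
P7 → M (d²=880.29)

K, K, K, P, Y, N, M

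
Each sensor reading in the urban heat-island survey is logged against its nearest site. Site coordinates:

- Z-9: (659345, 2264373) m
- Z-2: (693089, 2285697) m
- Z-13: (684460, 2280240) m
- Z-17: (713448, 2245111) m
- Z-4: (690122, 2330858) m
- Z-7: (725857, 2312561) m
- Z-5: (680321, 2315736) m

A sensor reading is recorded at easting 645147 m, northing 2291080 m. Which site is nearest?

Squared distances to each site:
Z-9: 914847053.000; Z-2: 2327412053.000; Z-13: 1663017569.000; Z-17: 6778175562.000; Z-4: 3605039909.000; Z-7: 6975537461.000; Z-5: 1845128612.000.
Minimum at Z-9.

Z-9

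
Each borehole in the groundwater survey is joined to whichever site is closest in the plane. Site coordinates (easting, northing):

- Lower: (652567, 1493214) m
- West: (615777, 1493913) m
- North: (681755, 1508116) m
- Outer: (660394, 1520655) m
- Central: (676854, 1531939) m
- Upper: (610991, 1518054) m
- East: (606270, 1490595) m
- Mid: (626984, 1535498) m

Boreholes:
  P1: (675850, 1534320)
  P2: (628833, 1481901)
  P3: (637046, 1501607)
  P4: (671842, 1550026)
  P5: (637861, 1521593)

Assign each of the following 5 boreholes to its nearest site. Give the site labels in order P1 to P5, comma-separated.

P1 → Central (d²=6677177.00)
P2 → West (d²=314747280.00)
P3 → Lower (d²=311343890.00)
P4 → Central (d²=352259713.00)
P5 → Mid (d²=311658154.00)

Central, West, Lower, Central, Mid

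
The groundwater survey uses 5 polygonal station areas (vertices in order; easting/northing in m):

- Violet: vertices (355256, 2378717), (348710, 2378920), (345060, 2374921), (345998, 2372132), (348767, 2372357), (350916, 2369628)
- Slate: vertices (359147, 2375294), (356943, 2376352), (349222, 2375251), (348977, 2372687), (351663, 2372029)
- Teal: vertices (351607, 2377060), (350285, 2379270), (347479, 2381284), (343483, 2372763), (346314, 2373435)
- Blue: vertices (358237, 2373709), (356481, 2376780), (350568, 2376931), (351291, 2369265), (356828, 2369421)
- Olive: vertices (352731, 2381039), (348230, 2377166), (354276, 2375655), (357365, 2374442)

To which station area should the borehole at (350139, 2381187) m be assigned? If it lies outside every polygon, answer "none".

Cast a ray rightward from (350139, 2381187). For each polygon, the edges (by vertex number in listed order) whose endpoints lie on opposite sides of northing = 2381187, where each meets that height, and whether that is right or left of the point:
Violet: no edge straddles that height → 0 crossings.
Slate: no edge straddles that height → 0 crossings.
Teal: 2–3 at easting≈347614.1 (left), 3–4 at easting≈347433.5 (left) → 0 crossings.
Blue: no edge straddles that height → 0 crossings.
Olive: no edge straddles that height → 0 crossings.
All counts are even, so the point lies outside every listed polygon.

none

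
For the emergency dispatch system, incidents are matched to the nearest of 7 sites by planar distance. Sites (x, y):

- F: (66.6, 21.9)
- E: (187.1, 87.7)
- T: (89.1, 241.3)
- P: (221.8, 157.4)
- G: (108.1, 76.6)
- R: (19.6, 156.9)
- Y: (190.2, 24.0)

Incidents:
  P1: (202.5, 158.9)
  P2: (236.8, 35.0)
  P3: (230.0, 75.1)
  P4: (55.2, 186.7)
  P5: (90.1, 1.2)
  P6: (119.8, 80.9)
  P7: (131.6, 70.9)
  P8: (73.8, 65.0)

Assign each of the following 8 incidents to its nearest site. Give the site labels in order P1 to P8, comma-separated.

P, Y, E, R, F, G, G, G

P1 → P (d²=374.74)
P2 → Y (d²=2292.56)
P3 → E (d²=1999.17)
P4 → R (d²=2155.40)
P5 → F (d²=980.74)
P6 → G (d²=155.38)
P7 → G (d²=584.74)
P8 → G (d²=1311.05)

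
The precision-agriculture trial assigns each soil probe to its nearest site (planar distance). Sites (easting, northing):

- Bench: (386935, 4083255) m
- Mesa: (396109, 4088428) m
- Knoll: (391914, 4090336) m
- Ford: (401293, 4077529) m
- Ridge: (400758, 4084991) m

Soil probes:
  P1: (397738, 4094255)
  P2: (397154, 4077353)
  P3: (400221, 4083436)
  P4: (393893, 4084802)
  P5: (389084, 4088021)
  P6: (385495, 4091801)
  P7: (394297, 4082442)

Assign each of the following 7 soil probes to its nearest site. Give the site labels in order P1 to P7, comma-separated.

P1 → Mesa (d²=36607570.00)
P2 → Ford (d²=17162297.00)
P3 → Ridge (d²=2706394.00)
P4 → Mesa (d²=18058532.00)
P5 → Knoll (d²=13368125.00)
P6 → Knoll (d²=43349786.00)
P7 → Mesa (d²=39115540.00)

Mesa, Ford, Ridge, Mesa, Knoll, Knoll, Mesa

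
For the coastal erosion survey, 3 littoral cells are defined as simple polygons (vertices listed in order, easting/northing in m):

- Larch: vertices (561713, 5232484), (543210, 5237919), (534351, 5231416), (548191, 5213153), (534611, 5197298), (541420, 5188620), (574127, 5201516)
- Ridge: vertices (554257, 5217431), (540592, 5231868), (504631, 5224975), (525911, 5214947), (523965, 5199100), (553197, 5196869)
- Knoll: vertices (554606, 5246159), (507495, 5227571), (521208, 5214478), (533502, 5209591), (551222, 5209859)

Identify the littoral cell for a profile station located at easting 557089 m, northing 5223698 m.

Cast a ray rightward from (557089, 5223698). For each polygon, the edges (by vertex number in listed order) whose endpoints lie on opposite sides of northing = 5223698, where each meets that height, and whether that is right or left of the point:
Larch: 3–4 at easting≈540199.8 (left), 7–1 at easting≈565235.0 (right) → 1 crossing.
Ridge: 1–2 at easting≈548325.1 (left), 3–4 at easting≈507340.9 (left) → 0 crossings.
Knoll: 2–3 at easting≈511551.4 (left), 5–1 at easting≈552512.1 (left) → 0 crossings.
Only Larch has an odd count, so the point is inside Larch.

Larch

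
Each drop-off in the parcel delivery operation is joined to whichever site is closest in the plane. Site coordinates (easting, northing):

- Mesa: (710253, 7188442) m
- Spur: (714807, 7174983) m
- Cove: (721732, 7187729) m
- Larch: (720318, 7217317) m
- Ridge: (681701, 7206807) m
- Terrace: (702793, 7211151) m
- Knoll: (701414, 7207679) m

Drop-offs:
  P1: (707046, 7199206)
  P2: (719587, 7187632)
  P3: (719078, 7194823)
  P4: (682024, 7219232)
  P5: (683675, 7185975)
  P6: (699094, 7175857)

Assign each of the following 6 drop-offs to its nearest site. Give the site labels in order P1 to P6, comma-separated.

Knoll, Cove, Cove, Ridge, Ridge, Spur

P1 → Knoll (d²=103511153.00)
P2 → Cove (d²=4610434.00)
P3 → Cove (d²=57368552.00)
P4 → Ridge (d²=154484954.00)
P5 → Ridge (d²=437868900.00)
P6 → Spur (d²=247662245.00)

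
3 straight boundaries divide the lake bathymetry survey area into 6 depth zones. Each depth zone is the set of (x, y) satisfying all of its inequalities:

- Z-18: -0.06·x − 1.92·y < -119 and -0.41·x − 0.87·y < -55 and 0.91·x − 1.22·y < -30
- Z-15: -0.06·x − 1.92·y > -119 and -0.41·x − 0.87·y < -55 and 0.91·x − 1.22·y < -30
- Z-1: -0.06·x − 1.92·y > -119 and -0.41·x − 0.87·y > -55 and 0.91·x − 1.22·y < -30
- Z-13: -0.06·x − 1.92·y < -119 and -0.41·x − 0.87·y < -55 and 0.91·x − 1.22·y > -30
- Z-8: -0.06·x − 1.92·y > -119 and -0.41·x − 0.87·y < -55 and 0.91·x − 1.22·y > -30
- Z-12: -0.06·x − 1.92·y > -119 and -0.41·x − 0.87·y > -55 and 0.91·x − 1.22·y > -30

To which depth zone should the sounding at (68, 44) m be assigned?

Z-8

-0.06·68 − 1.92·44 = -88.560, which is > -119
-0.41·68 − 0.87·44 = -66.160, which is < -55
0.91·68 − 1.22·44 = 8.200, which is > -30
This sign pattern matches Z-8.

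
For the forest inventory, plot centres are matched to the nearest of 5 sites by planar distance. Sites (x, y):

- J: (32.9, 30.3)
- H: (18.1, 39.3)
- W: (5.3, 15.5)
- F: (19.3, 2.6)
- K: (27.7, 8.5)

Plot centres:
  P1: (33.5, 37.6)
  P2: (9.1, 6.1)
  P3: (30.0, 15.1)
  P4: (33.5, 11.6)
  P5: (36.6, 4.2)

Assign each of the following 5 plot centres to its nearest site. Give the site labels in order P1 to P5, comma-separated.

P1 → J (d²=53.65)
P2 → W (d²=102.80)
P3 → K (d²=48.85)
P4 → K (d²=43.25)
P5 → K (d²=97.70)

J, W, K, K, K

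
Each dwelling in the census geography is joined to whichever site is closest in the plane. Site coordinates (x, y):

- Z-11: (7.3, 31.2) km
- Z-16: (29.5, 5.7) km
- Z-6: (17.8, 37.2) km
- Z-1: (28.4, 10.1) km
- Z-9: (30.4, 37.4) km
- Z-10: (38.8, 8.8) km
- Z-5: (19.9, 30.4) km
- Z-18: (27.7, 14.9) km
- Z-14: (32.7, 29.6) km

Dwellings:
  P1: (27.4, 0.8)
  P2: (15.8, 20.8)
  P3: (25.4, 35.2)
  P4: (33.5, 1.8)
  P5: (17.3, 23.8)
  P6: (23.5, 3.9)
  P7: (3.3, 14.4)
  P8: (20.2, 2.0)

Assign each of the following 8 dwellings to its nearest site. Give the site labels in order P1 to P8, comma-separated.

Z-16, Z-5, Z-9, Z-16, Z-5, Z-16, Z-11, Z-16

P1 → Z-16 (d²=28.42)
P2 → Z-5 (d²=108.97)
P3 → Z-9 (d²=29.84)
P4 → Z-16 (d²=31.21)
P5 → Z-5 (d²=50.32)
P6 → Z-16 (d²=39.24)
P7 → Z-11 (d²=298.24)
P8 → Z-16 (d²=100.18)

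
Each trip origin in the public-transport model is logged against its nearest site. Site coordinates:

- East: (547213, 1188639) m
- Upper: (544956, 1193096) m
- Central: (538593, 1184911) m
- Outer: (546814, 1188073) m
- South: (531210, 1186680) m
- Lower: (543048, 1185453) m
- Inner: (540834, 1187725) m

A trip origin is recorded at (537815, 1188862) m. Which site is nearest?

Squared distances to each site:
East: 88372133.000; Upper: 68920637.000; Central: 16215685.000; Outer: 81604522.000; South: 48387149.000; Lower: 39005570.000; Inner: 10407130.000.
Minimum at Inner.

Inner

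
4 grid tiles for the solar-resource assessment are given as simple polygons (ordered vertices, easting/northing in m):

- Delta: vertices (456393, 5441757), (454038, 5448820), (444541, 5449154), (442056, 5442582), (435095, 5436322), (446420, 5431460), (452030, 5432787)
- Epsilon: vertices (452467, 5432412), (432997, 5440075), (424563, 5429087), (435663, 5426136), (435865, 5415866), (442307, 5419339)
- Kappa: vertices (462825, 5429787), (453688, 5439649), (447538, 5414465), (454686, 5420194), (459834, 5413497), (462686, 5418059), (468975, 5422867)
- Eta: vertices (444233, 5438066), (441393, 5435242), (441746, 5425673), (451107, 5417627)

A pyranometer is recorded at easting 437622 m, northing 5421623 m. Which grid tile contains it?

Cast a ray rightward from (437622, 5421623). For each polygon, the edges (by vertex number in listed order) whose endpoints lie on opposite sides of northing = 5421623, where each meets that height, and whether that is right or left of the point:
Delta: no edge straddles that height → 0 crossings.
Epsilon: 4–5 at easting≈435751.8 (left), 6–1 at easting≈444082.1 (right) → 1 crossing.
Kappa: 2–3 at easting≈449286.0 (right), 6–7 at easting≈467347.8 (right) → 2 crossings.
Eta: 3–4 at easting≈446457.9 (right), 4–1 at easting≈449763.1 (right) → 2 crossings.
Only Epsilon has an odd count, so the point is inside Epsilon.

Epsilon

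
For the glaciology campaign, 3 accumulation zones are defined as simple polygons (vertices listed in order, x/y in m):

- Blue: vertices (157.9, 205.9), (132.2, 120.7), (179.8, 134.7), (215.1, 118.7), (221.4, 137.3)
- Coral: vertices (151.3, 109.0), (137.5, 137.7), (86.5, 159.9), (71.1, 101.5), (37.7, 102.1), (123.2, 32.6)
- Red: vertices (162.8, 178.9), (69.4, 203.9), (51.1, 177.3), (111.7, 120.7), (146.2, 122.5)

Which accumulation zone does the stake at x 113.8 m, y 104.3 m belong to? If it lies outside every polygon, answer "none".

Cast a ray rightward from (113.8, 104.3). For each polygon, the edges (by vertex number in listed order) whose endpoints lie on opposite sides of y = 104.3, where each meets that height, and whether that is right or left of the point:
Blue: no edge straddles that height → 0 crossings.
Coral: 3–4 at x≈71.84 (left), 6–1 at x≈149.57 (right) → 1 crossing.
Red: no edge straddles that height → 0 crossings.
Only Coral has an odd count, so the point is inside Coral.

Coral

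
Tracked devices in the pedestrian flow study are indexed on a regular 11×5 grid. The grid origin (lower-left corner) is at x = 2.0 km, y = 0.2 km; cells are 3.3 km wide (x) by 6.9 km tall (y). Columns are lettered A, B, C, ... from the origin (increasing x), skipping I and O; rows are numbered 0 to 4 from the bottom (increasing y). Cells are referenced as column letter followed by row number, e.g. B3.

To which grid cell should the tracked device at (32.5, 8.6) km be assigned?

K1

Column index: ⌊(32.5 − 2.0) / 3.3⌋ = ⌊9.242⌋ = 9 → column K
Row offset from origin: ⌊(8.6 − 0.2) / 6.9⌋ = ⌊1.217⌋ = 1 → row 1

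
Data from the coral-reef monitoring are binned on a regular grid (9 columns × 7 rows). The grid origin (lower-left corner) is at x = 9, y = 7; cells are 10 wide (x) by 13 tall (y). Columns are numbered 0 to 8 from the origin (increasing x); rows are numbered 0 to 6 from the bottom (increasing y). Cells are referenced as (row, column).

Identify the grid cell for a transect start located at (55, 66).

(4, 4)

Column index: ⌊(55 − 9) / 10⌋ = ⌊4.600⌋ = 4
Row offset from origin: ⌊(66 − 7) / 13⌋ = ⌊4.538⌋ = 4 → row 4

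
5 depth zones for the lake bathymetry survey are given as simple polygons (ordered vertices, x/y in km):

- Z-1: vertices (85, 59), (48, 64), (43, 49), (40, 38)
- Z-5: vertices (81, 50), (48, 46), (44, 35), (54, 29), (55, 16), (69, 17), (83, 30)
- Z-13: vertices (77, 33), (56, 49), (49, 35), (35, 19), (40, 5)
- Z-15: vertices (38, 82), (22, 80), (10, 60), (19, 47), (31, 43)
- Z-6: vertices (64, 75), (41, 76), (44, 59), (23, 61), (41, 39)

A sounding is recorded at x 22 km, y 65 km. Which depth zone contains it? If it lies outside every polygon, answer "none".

Z-15

Cast a ray rightward from (22, 65). For each polygon, the edges (by vertex number in listed order) whose endpoints lie on opposite sides of y = 65, where each meets that height, and whether that is right or left of the point:
Z-1: no edge straddles that height → 0 crossings.
Z-5: no edge straddles that height → 0 crossings.
Z-13: no edge straddles that height → 0 crossings.
Z-15: 2–3 at x≈13.0 (left), 5–1 at x≈34.9 (right) → 1 crossing.
Z-6: 2–3 at x≈42.9 (right), 5–1 at x≈57.6 (right) → 2 crossings.
Only Z-15 has an odd count, so the point is inside Z-15.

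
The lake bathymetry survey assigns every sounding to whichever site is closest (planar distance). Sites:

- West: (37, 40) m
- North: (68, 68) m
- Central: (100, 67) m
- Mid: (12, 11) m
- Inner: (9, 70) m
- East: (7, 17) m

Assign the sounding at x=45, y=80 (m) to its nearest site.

North

Squared distances to each site:
West: 1664.000; North: 673.000; Central: 3194.000; Mid: 5850.000; Inner: 1396.000; East: 5413.000.
Minimum at North.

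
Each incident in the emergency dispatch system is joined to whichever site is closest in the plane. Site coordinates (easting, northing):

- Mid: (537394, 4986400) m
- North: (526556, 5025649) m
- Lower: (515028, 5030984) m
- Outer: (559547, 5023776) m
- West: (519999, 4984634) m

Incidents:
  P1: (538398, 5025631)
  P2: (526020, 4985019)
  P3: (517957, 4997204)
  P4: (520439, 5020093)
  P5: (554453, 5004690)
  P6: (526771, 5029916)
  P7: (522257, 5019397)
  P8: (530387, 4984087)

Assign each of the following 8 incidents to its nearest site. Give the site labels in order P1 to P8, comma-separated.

North, West, West, North, Outer, North, North, Mid

P1 → North (d²=140233288.00)
P2 → West (d²=36400666.00)
P3 → West (d²=162174664.00)
P4 → North (d²=68286825.00)
P5 → Outer (d²=390224232.00)
P6 → North (d²=18253514.00)
P7 → North (d²=57568905.00)
P8 → Mid (d²=54448018.00)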